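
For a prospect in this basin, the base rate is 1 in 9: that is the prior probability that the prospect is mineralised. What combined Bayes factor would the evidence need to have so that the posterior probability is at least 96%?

192

Prior odds = (1/9)/(8/9) = 0.125.
Target odds = 0.96/0.04 = 24.
Required Bayes factor = 24 ÷ 0.125 = 192.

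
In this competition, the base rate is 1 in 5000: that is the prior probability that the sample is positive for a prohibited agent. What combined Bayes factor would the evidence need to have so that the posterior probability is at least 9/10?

44991

Prior odds = 0.0002/0.9998 = 1/4999.
Target odds = 0.9/0.1 = 9.
Required Bayes factor = 9 ÷ (1/4999) = 44991.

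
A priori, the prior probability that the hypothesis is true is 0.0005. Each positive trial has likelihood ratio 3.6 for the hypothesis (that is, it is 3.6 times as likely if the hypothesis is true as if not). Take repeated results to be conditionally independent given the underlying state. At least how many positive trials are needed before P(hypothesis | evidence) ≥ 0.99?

Prior odds = 0.0005/0.9995 = 1/1999.
Likelihood ratio per positive trial = 3.6.
Target odds: 0.99 ÷ 0.01 = 99.
Need (1/1999) × 3.6ⁿ ≥ 99, i.e. 3.6ⁿ ≥ 197901.
3.6⁹ ≈101560 falls short of 197901 but 3.6¹⁰ ≈365616 reaches it, so n = 10.

10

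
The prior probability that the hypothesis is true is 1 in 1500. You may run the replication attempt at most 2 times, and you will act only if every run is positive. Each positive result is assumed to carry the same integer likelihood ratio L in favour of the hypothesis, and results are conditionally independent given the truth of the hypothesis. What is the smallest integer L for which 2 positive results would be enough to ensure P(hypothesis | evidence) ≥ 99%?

386

Prior odds = (1/1500)/(1499/1500) = 1/1499.
Target odds = 0.99/0.01 = 99.
Need L² ≥ 99 ÷ (1/1499) = 148401.
385² = 148225 < 148401 ≤ 148996 = 386², so L = 386.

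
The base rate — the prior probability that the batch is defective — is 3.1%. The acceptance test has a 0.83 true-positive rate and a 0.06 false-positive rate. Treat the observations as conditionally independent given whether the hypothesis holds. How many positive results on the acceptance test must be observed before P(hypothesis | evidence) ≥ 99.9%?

Prior odds = 0.031/0.969 = 31/969.
Likelihood ratio of a positive result = 0.83/0.06 = 83/6.
Target odds: 0.999 ÷ 0.001 = 999.
Require (83/6)ⁿ ≥ 999 ÷ (31/969) = 968031/31.
(83/6)³ = 571787/216 falls short of 968031/31 but (83/6)⁴ = 47458321/1296 reaches it, so n = 4.

4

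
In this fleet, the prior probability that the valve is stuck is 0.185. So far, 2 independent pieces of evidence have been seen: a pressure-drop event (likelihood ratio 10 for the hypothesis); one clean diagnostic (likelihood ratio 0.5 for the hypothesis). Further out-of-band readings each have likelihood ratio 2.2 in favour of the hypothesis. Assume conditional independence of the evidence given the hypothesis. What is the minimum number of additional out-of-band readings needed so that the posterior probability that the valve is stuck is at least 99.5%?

7

Prior odds = 0.185/0.815 = 37/163.
Combined Bayes factor of the evidence already in hand = 10 × 0.5 = 5.
Odds after that evidence = (37/163) × 5 = 185/163.
Target odds = 0.995/0.005 = 199.
Need 2.2ⁿ ≥ 199 ÷ (185/163) = 32437/185.
2.2⁶ = 1771561/15625 falls short of 32437/185 but 2.2⁷ = 19487171/78125 reaches it, so n = 7.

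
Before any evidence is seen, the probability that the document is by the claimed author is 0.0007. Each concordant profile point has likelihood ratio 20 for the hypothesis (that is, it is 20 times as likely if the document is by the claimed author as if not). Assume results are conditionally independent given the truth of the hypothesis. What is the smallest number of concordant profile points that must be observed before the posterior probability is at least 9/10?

4

Prior odds = 0.0007/0.9993 = 7/9993.
Likelihood ratio per concordant profile point = 20.
Target odds: 0.9 ÷ 0.1 = 9.
Require 20ⁿ ≥ 9 ÷ (7/9993) = 89937/7.
20³ = 8000 falls short of 89937/7 but 20⁴ = 160000 reaches it, so n = 4.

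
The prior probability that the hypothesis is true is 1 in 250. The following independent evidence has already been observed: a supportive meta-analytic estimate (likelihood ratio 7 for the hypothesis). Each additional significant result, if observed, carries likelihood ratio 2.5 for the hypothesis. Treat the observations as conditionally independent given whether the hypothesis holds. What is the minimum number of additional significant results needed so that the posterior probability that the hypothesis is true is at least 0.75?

Prior odds = 0.004/0.996 = 1/249.
Bayes factor of the evidence already in hand = 7.
Odds after that evidence = (1/249) × 7 = 7/249.
Target odds = 0.75/0.25 = 3.
Need 2.5ⁿ ≥ 3 ÷ (7/249) = 747/7.
2.5⁵ = 97.65625 falls short of 747/7 but 2.5⁶ = 244.140625 reaches it, so n = 6.

6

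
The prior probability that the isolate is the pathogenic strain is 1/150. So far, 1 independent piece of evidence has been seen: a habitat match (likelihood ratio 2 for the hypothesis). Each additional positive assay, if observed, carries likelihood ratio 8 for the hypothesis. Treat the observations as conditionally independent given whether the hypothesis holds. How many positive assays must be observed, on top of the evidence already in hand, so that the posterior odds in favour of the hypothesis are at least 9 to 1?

Prior odds = (1/150)/(149/150) = 1/149.
Bayes factor of the evidence already in hand = 2.
Odds after that evidence = (1/149) × 2 = 2/149.
Target odds = 9.
Need 8ⁿ ≥ 9 ÷ (2/149) = 670.5.
8³ = 512 falls short of 670.5 but 8⁴ = 4096 reaches it, so n = 4.

4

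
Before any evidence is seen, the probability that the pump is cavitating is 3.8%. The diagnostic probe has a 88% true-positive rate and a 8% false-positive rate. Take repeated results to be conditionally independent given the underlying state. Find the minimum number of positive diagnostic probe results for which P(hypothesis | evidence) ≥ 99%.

4

Prior odds: 0.038 ÷ 0.962 = 19/481.
Likelihood ratio of a positive result = 0.88/0.08 = 11.
Target posterior odds = 0.99/0.01 = 99.
Require 11ⁿ ≥ 99 ÷ (19/481) = 47619/19.
11³ = 1331 falls short of 47619/19 but 11⁴ = 14641 reaches it, so n = 4.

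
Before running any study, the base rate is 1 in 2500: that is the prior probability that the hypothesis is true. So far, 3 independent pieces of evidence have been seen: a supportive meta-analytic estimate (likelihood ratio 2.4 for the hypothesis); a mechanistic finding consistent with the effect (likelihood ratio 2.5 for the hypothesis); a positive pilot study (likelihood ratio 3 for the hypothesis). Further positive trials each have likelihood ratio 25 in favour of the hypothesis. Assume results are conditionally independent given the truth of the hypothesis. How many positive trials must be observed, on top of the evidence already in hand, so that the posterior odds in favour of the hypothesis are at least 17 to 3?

Prior odds = 0.0004/0.9996 = 1/2499.
Combined Bayes factor of the evidence already in hand = 2.4 × 2.5 × 3 = 18.
Odds after that evidence = (1/2499) × 18 = 6/833.
Target odds = 17/3.
Need 25ⁿ ≥ 17/3 ÷ (6/833) = 14161/18.
25² = 625 falls short of 14161/18 but 25³ = 15625 reaches it, so n = 3.

3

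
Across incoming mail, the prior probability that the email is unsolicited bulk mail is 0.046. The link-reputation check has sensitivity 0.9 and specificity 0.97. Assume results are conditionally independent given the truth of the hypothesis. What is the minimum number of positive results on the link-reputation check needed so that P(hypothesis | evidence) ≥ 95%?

Prior odds = 0.046/0.954 = 23/477.
False-positive rate = 1 − 0.97 = 0.03; likelihood ratio of a positive = 0.9/0.03 = 30.
Target posterior odds = 0.95/0.05 = 19.
Need (23/477) × 30ⁿ ≥ 19, i.e. 30ⁿ ≥ 9063/23.
30¹ = 30 falls short of 9063/23 but 30² = 900 reaches it, so n = 2.

2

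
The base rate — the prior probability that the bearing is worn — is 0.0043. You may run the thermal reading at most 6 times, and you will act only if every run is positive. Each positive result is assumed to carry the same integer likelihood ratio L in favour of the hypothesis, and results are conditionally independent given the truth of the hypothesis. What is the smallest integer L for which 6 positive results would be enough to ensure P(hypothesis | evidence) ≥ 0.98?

5

Prior odds = 0.0043/0.9957 = 43/9957.
Target odds = 0.98/0.02 = 49.
Need L⁶ ≥ 49 ÷ (43/9957) = 487893/43.
4⁶ = 4096 < 487893/43 ≤ 15625 = 5⁶, so L = 5.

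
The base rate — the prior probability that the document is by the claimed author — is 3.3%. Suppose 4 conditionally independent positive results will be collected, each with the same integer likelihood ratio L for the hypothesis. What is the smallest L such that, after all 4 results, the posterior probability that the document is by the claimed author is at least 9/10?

Prior odds = 0.033/0.967 = 33/967.
Target odds = 0.9/0.1 = 9.
Need L⁴ ≥ 9 ÷ (33/967) = 2901/11.
4⁴ = 256 < 2901/11 ≤ 625 = 5⁴, so L = 5.

5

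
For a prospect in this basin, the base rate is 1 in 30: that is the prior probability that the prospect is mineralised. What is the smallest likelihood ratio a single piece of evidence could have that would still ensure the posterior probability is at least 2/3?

58

Prior odds = (1/30)/(29/30) = 1/29.
Target odds = (2/3)/(1/3) = 2.
Required Bayes factor = 2 ÷ (1/29) = 58.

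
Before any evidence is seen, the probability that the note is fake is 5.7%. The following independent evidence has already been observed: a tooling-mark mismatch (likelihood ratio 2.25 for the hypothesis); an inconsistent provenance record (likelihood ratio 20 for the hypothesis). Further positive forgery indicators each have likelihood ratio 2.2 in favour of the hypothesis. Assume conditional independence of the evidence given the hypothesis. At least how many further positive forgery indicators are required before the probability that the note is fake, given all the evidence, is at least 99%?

Prior odds = 0.057/0.943 = 57/943.
Combined Bayes factor of the evidence already in hand = 2.25 × 20 = 45.
Odds after that evidence = (57/943) × 45 = 2565/943.
Target odds = 0.99/0.01 = 99.
Need 2.2ⁿ ≥ 99 ÷ (2565/943) = 10373/285.
2.2⁴ = 23.4256 falls short of 10373/285 but 2.2⁵ = 51.53632 reaches it, so n = 5.

5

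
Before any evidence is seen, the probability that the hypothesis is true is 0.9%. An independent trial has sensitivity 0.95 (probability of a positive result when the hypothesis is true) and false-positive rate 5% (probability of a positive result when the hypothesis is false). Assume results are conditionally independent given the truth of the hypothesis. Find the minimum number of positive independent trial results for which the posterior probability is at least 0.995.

4

Prior odds = 0.009/0.991 = 9/991.
Likelihood ratio of a positive result = 0.95/0.05 = 19.
Target posterior odds = 0.995/0.005 = 199.
Require 19ⁿ ≥ 199 ÷ (9/991) = 197209/9.
19³ = 6859 falls short of 197209/9 but 19⁴ = 130321 reaches it, so n = 4.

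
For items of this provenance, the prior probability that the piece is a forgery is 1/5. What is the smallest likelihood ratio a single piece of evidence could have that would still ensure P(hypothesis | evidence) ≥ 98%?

Prior odds = 0.2/0.8 = 0.25.
Target odds = 0.98/0.02 = 49.
Required Bayes factor = 49 ÷ 0.25 = 196.

196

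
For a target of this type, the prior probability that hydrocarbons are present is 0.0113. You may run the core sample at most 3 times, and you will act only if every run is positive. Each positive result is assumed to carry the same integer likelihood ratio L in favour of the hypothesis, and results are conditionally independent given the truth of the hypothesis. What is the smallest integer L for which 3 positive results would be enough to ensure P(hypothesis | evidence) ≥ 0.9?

Prior odds = 0.0113/0.9887 = 113/9887.
Target odds = 0.9/0.1 = 9.
Need L³ ≥ 9 ÷ (113/9887) = 88983/113.
9³ = 729 < 88983/113 ≤ 1000 = 10³, so L = 10.

10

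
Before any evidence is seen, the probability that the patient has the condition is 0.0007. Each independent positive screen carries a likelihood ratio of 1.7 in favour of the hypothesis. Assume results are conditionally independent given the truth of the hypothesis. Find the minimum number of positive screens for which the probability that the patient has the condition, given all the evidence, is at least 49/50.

Prior odds: 0.0007 ÷ 0.9993 = 7/9993.
Likelihood ratio per positive screen = 1.7.
Target posterior odds = 0.98/0.02 = 49.
Need (7/9993) × 1.7ⁿ ≥ 49, i.e. 1.7ⁿ ≥ 69951.
1.7²¹ ≈69091.9 falls short of 69951 but 1.7²² ≈117456 reaches it, so n = 22.

22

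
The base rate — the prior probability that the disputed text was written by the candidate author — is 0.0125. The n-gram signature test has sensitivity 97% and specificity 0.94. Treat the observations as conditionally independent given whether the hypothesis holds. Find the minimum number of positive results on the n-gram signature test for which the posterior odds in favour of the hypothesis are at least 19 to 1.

3

Prior odds: 0.0125 ÷ 0.9875 = 1/79.
False-positive rate = 1 − 0.94 = 0.06; likelihood ratio of a positive = 0.97/0.06 = 97/6.
Target odds = 19.
Require (97/6)ⁿ ≥ 19 ÷ (1/79) = 1501.
(97/6)² = 9409/36 falls short of 1501 but (97/6)³ = 912673/216 reaches it, so n = 3.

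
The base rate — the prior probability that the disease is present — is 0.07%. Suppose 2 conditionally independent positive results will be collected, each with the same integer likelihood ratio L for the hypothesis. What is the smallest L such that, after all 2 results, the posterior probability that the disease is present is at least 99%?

Prior odds = 0.0007/0.9993 = 7/9993.
Target odds = 0.99/0.01 = 99.
Need L² ≥ 99 ÷ (7/9993) = 989307/7.
375² = 140625 < 989307/7 ≤ 141376 = 376², so L = 376.

376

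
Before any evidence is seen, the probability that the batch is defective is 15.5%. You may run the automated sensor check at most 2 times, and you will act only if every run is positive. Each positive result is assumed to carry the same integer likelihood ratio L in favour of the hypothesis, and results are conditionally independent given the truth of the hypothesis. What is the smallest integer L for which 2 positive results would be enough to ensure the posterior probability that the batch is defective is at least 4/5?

5

Prior odds = 0.155/0.845 = 31/169.
Target odds = 0.8/0.2 = 4.
Need L² ≥ 4 ÷ (31/169) = 676/31.
4² = 16 < 676/31 ≤ 25 = 5², so L = 5.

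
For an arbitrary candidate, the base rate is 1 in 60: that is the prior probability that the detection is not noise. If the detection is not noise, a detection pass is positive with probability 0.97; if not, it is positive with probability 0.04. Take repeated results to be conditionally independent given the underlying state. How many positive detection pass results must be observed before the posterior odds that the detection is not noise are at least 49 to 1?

3

Prior odds: (1/60) ÷ (59/60) = 1/59.
Likelihood ratio of a positive = 0.97/0.04 = 24.25.
Target odds = 49.
Require 24.25ⁿ ≥ 49 ÷ (1/59) = 2891.
24.25² = 588.0625 falls short of 2891 but 24.25³ = 912673/64 reaches it, so n = 3.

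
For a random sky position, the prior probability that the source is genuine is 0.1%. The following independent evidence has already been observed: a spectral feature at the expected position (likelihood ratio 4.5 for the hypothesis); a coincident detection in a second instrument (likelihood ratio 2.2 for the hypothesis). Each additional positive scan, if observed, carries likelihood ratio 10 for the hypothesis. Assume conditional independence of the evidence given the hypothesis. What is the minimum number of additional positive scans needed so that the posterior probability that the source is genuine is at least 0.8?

3

Prior odds = 0.001/0.999 = 1/999.
Combined Bayes factor of the evidence already in hand = 4.5 × 2.2 = 9.9.
Odds after that evidence = (1/999) × 9.9 = 11/1110.
Target odds = 0.8/0.2 = 4.
Need 10ⁿ ≥ 4 ÷ (11/1110) = 4440/11.
10² = 100 falls short of 4440/11 but 10³ = 1000 reaches it, so n = 3.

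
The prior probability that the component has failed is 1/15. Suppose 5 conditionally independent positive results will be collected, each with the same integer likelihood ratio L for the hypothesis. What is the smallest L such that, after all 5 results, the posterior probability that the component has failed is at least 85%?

Prior odds = (1/15)/(14/15) = 1/14.
Target odds = 0.85/0.15 = 17/3.
Need L⁵ ≥ 17/3 ÷ (1/14) = 238/3.
2⁵ = 32 < 238/3 ≤ 243 = 3⁵, so L = 3.

3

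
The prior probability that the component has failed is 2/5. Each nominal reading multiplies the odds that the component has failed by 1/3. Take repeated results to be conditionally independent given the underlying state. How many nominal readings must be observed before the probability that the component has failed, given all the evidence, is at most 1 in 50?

4

Prior odds: 0.4 ÷ 0.6 = 2/3.
Likelihood ratio per nominal reading = 1/3.
Target posterior odds = 0.02/0.98 = 1/49.
Need (2/3) × (1/3)ⁿ ≤ 1/49, i.e. (1/3)ⁿ ≤ 3/98.
(1/3)³ = 1/27 is still above 3/98 but (1/3)⁴ = 1/81 is at or below it, so n = 4.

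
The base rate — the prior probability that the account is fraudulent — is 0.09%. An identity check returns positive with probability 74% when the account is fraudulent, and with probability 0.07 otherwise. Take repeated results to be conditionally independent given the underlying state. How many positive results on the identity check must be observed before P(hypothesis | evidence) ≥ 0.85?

Prior odds: 0.0009 ÷ 0.9991 = 9/9991.
Likelihood ratio of a positive result = 0.74/0.07 = 74/7.
Target posterior odds = 0.85/0.15 = 17/3.
Need (9/9991) × (74/7)ⁿ ≥ 17/3, i.e. (74/7)ⁿ ≥ 169847/27.
(74/7)³ = 405224/343 falls short of 169847/27 but (74/7)⁴ = 29986576/2401 reaches it, so n = 4.

4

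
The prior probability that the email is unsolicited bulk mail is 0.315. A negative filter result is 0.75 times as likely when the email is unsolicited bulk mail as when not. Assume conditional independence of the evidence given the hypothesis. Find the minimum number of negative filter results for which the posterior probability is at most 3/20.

4

Prior odds: 0.315 ÷ 0.685 = 63/137.
Likelihood ratio per negative filter result = 0.75.
Target odds: 0.15 ÷ 0.85 = 3/17.
Need (63/137) × 0.75ⁿ ≤ 3/17, i.e. 0.75ⁿ ≤ 137/357.
0.75³ = 0.421875 is still above 137/357 but 0.75⁴ = 0.31640625 is at or below it, so n = 4.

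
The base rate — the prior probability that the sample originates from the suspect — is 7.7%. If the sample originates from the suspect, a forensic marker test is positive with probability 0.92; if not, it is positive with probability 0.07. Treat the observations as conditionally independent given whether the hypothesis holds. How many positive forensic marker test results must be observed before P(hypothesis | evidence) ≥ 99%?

Prior odds = 0.077/0.923 = 77/923.
Likelihood ratio of a positive = 0.92/0.07 = 92/7.
Target odds: 0.99 ÷ 0.01 = 99.
Require (92/7)ⁿ ≥ 99 ÷ (77/923) = 8307/7.
(92/7)² = 8464/49 falls short of 8307/7 but (92/7)³ = 778688/343 reaches it, so n = 3.

3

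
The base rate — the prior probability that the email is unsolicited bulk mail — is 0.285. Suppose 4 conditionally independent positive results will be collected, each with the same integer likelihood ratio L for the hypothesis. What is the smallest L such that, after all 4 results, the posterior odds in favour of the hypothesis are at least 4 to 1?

2

Prior odds = 0.285/0.715 = 57/143.
Target odds = 4.
Need L⁴ ≥ 4 ÷ (57/143) = 572/57.
1⁴ = 1 < 572/57 ≤ 16 = 2⁴, so L = 2.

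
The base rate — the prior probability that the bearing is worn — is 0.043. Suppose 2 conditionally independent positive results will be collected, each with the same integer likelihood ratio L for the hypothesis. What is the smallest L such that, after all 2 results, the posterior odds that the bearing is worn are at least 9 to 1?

Prior odds = 0.043/0.957 = 43/957.
Target odds = 9.
Need L² ≥ 9 ÷ (43/957) = 8613/43.
14² = 196 < 8613/43 ≤ 225 = 15², so L = 15.

15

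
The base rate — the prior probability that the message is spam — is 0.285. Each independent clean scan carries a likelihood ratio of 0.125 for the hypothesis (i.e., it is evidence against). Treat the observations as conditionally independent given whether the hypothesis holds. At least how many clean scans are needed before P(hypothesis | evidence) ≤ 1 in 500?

Prior odds: 0.285 ÷ 0.715 = 57/143.
Likelihood ratio per clean scan = 0.125.
Target posterior odds = 0.002/0.998 = 1/499.
Require 0.125ⁿ ≤ 1/499 ÷ (57/143) = 143/28443.
0.125² = 0.015625 is still above 143/28443 but 0.125³ = 0.001953125 is at or below it, so n = 3.

3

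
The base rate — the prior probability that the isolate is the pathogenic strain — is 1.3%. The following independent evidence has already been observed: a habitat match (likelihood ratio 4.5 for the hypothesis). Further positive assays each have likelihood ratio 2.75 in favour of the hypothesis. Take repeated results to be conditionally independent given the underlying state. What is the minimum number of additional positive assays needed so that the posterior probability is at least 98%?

7

Prior odds = 0.013/0.987 = 13/987.
Bayes factor of the evidence already in hand = 4.5.
Odds after that evidence = (13/987) × 4.5 = 39/658.
Target odds = 0.98/0.02 = 49.
Need 2.75ⁿ ≥ 49 ÷ (39/658) = 32242/39.
2.75⁶ = 1771561/4096 falls short of 32242/39 but 2.75⁷ = 19487171/16384 reaches it, so n = 7.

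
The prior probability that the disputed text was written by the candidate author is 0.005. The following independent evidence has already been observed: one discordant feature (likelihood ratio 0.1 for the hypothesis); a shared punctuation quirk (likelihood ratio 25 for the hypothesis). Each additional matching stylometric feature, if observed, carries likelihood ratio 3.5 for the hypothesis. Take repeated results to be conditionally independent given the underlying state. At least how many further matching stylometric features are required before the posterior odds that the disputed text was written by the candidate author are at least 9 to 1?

Prior odds = 0.005/0.995 = 1/199.
Combined Bayes factor of the evidence already in hand = 0.1 × 25 = 2.5.
Odds after that evidence = (1/199) × 2.5 = 5/398.
Target odds = 9.
Need 3.5ⁿ ≥ 9 ÷ (5/398) = 716.4.
3.5⁵ = 525.21875 falls short of 716.4 but 3.5⁶ = 1838.265625 reaches it, so n = 6.

6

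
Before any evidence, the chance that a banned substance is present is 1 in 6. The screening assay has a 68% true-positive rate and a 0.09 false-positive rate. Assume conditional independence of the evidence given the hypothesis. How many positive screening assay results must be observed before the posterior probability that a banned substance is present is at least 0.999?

Prior odds: (1/6) ÷ (5/6) = 0.2.
Likelihood ratio of a positive result = 0.68/0.09 = 68/9.
Target posterior odds = 0.999/0.001 = 999.
Need 0.2 × (68/9)ⁿ ≥ 999, i.e. (68/9)ⁿ ≥ 4995.
(68/9)⁴ = 21381376/6561 falls short of 4995 but (68/9)⁵ ≈24622.5 reaches it, so n = 5.

5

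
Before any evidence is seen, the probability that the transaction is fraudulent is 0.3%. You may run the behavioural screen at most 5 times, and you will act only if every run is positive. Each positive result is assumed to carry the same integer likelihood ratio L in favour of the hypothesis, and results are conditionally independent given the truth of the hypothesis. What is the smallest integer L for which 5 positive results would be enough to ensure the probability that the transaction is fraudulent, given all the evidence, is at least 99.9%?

Prior odds = 0.003/0.997 = 3/997.
Target odds = 0.999/0.001 = 999.
Need L⁵ ≥ 999 ÷ (3/997) = 332001.
12⁵ = 248832 < 332001 ≤ 371293 = 13⁵, so L = 13.

13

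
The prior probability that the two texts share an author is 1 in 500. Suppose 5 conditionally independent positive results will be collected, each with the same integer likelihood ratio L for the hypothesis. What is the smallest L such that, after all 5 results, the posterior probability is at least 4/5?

5

Prior odds = 0.002/0.998 = 1/499.
Target odds = 0.8/0.2 = 4.
Need L⁵ ≥ 4 ÷ (1/499) = 1996.
4⁵ = 1024 < 1996 ≤ 3125 = 5⁵, so L = 5.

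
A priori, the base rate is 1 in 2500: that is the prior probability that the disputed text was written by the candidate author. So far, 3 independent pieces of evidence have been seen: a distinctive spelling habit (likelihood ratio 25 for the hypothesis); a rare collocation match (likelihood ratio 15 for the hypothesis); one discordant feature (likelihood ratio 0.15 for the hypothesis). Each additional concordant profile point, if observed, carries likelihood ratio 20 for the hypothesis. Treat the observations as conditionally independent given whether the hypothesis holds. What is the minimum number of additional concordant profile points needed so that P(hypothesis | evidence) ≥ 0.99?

3

Prior odds = 0.0004/0.9996 = 1/2499.
Combined Bayes factor of the evidence already in hand = 25 × 15 × 0.15 = 56.25.
Odds after that evidence = (1/2499) × 56.25 = 75/3332.
Target odds = 0.99/0.01 = 99.
Need 20ⁿ ≥ 99 ÷ (75/3332) = 4398.24.
20² = 400 falls short of 4398.24 but 20³ = 8000 reaches it, so n = 3.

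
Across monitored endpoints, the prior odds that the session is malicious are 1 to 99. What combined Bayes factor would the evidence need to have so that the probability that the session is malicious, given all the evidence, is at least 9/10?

891

Prior odds = 1/99.
Target odds = 0.9/0.1 = 9.
Required Bayes factor = 9 ÷ (1/99) = 891.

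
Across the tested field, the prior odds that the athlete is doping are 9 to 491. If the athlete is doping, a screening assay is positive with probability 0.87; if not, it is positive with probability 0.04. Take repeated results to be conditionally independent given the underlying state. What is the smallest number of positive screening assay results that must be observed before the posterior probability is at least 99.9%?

Prior odds = 9/491.
Likelihood ratio of a positive = 0.87/0.04 = 21.75.
Target posterior odds = 0.999/0.001 = 999.
Require 21.75ⁿ ≥ 999 ÷ (9/491) = 54501.
21.75³ = 658503/64 falls short of 54501 but 21.75⁴ = 57289761/256 reaches it, so n = 4.

4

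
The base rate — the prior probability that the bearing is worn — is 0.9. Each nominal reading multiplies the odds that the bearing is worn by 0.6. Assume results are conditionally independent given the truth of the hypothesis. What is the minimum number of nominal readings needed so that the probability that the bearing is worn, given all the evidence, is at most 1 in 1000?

18

Prior odds: 0.9 ÷ 0.1 = 9.
Likelihood ratio per nominal reading = 0.6.
Target odds: 0.001 ÷ 0.999 = 1/999.
Need 9 × 0.6ⁿ ≤ 1/999, i.e. 0.6ⁿ ≤ 1/8991.
0.6¹⁷ ≈0.000169267 is still above 1/8991 but 0.6¹⁸ ≈0.00010156 is at or below it, so n = 18.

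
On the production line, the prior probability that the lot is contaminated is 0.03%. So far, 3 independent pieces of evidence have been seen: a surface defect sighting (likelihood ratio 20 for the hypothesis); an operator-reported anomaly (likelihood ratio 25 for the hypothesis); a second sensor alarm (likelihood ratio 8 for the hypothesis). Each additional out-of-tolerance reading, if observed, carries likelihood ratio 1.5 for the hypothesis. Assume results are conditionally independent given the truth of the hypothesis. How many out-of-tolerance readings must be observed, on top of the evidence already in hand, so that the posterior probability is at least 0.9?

Prior odds = 0.0003/0.9997 = 3/9997.
Combined Bayes factor of the evidence already in hand = 20 × 25 × 8 = 4000.
Odds after that evidence = (3/9997) × 4000 = 12000/9997.
Target odds = 0.9/0.1 = 9.
Need 1.5ⁿ ≥ 9 ÷ (12000/9997) = 7.49775.
1.5⁴ = 5.0625 falls short of 7.49775 but 1.5⁵ = 7.59375 reaches it, so n = 5.

5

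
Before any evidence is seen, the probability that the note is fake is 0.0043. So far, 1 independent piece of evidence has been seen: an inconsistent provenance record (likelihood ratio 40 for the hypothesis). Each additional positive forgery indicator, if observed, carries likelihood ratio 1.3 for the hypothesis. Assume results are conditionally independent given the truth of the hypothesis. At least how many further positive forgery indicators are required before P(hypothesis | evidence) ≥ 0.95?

18

Prior odds = 0.0043/0.9957 = 43/9957.
Bayes factor of the evidence already in hand = 40.
Odds after that evidence = (43/9957) × 40 = 1720/9957.
Target odds = 0.95/0.05 = 19.
Need 1.3ⁿ ≥ 19 ÷ (1720/9957) = 189183/1720.
1.3¹⁷ ≈86.5042 falls short of 189183/1720 but 1.3¹⁸ ≈112.455 reaches it, so n = 18.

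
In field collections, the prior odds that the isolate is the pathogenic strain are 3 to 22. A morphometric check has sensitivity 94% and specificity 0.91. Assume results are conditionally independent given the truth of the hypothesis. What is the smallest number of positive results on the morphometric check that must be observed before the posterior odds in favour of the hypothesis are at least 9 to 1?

2

Prior odds = 3/22.
False-positive rate = 1 − 0.91 = 0.09; likelihood ratio of a positive = 0.94/0.09 = 94/9.
Target odds = 9.
Require (94/9)ⁿ ≥ 9 ÷ (3/22) = 66.
(94/9)¹ = 94/9 falls short of 66 but (94/9)² = 8836/81 reaches it, so n = 2.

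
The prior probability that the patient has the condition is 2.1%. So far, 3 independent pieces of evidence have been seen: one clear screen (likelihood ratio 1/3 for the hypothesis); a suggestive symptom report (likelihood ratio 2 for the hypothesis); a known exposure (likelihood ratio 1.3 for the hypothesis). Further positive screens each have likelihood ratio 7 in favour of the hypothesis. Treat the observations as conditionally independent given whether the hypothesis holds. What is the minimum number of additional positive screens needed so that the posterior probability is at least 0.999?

Prior odds = 0.021/0.979 = 21/979.
Combined Bayes factor of the evidence already in hand = (1/3) × 2 × 1.3 = 13/15.
Odds after that evidence = (21/979) × 13/15 = 91/4895.
Target odds = 0.999/0.001 = 999.
Need 7ⁿ ≥ 999 ÷ (91/4895) = 4890105/91.
7⁵ = 16807 falls short of 4890105/91 but 7⁶ = 117649 reaches it, so n = 6.

6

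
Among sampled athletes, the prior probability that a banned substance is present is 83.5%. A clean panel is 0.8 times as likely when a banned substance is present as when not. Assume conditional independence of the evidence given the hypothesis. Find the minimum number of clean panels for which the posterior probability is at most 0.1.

18

Prior odds: 0.835 ÷ 0.165 = 167/33.
Likelihood ratio per clean panel = 0.8.
Target posterior odds = 0.1/0.9 = 1/9.
Require 0.8ⁿ ≤ 1/9 ÷ (167/33) = 11/501.
0.8¹⁷ ≈0.022518 is still above 11/501 but 0.8¹⁸ ≈0.0180144 is at or below it, so n = 18.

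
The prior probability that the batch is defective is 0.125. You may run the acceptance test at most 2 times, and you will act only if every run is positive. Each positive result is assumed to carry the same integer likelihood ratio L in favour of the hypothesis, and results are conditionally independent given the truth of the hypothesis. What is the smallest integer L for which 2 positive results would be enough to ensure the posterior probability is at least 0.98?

Prior odds = 0.125/0.875 = 1/7.
Target odds = 0.98/0.02 = 49.
Need L² ≥ 49 ÷ (1/7) = 343.
18² = 324 < 343 ≤ 361 = 19², so L = 19.

19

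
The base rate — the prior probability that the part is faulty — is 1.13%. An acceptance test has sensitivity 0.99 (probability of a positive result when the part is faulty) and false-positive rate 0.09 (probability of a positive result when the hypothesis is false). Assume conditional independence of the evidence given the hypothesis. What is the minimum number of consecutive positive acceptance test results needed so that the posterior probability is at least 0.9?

3

Prior odds = 0.0113/0.9887 = 113/9887.
Likelihood ratio of a positive result = 0.99/0.09 = 11.
Target odds: 0.9 ÷ 0.1 = 9.
Need (113/9887) × 11ⁿ ≥ 9, i.e. 11ⁿ ≥ 88983/113.
11² = 121 falls short of 88983/113 but 11³ = 1331 reaches it, so n = 3.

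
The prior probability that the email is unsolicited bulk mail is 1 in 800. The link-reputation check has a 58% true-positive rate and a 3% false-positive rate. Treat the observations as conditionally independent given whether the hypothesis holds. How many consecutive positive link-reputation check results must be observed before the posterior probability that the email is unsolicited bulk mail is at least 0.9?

3

Prior odds: 0.00125 ÷ 0.99875 = 1/799.
Likelihood ratio of a positive result = 0.58/0.03 = 58/3.
Target posterior odds = 0.9/0.1 = 9.
Require (58/3)ⁿ ≥ 9 ÷ (1/799) = 7191.
(58/3)² = 3364/9 falls short of 7191 but (58/3)³ = 195112/27 reaches it, so n = 3.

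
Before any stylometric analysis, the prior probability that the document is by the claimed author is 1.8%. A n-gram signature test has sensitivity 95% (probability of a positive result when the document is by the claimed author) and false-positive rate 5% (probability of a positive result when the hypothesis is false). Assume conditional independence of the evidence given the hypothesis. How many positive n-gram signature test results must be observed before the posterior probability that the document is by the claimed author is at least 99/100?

3

Prior odds = 0.018/0.982 = 9/491.
Likelihood ratio of a positive result = 0.95/0.05 = 19.
Target posterior odds = 0.99/0.01 = 99.
Require 19ⁿ ≥ 99 ÷ (9/491) = 5401.
19² = 361 falls short of 5401 but 19³ = 6859 reaches it, so n = 3.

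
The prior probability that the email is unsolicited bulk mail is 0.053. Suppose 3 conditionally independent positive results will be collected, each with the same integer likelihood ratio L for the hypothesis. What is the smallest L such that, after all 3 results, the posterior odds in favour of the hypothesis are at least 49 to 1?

Prior odds = 0.053/0.947 = 53/947.
Target odds = 49.
Need L³ ≥ 49 ÷ (53/947) = 46403/53.
9³ = 729 < 46403/53 ≤ 1000 = 10³, so L = 10.

10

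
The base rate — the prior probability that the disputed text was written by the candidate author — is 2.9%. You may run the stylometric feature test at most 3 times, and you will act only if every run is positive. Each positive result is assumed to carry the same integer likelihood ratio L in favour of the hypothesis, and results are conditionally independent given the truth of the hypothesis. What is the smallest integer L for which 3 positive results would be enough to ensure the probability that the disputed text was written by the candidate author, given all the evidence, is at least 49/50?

Prior odds = 0.029/0.971 = 29/971.
Target odds = 0.98/0.02 = 49.
Need L³ ≥ 49 ÷ (29/971) = 47579/29.
11³ = 1331 < 47579/29 ≤ 1728 = 12³, so L = 12.

12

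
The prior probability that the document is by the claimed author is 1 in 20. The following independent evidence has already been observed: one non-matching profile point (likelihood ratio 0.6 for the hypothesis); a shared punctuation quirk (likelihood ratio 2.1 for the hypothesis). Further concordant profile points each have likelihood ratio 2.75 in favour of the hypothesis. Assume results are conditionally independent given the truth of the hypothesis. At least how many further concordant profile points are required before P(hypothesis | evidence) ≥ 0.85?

5

Prior odds = 0.05/0.95 = 1/19.
Combined Bayes factor of the evidence already in hand = 0.6 × 2.1 = 1.26.
Odds after that evidence = (1/19) × 1.26 = 63/950.
Target odds = 0.85/0.15 = 17/3.
Need 2.75ⁿ ≥ 17/3 ÷ (63/950) = 16150/189.
2.75⁴ = 57.19140625 falls short of 16150/189 but 2.75⁵ = 161051/1024 reaches it, so n = 5.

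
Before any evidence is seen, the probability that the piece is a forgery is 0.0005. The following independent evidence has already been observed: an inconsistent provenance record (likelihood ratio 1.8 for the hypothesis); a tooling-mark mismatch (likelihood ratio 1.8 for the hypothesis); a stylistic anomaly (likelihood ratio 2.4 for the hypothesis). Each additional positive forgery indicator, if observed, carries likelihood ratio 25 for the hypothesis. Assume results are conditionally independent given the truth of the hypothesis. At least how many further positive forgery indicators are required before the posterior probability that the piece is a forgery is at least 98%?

Prior odds = 0.0005/0.9995 = 1/1999.
Combined Bayes factor of the evidence already in hand = 1.8 × 1.8 × 2.4 = 7.776.
Odds after that evidence = (1/1999) × 7.776 = 972/249875.
Target odds = 0.98/0.02 = 49.
Need 25ⁿ ≥ 49 ÷ (972/249875) = 12243875/972.
25² = 625 falls short of 12243875/972 but 25³ = 15625 reaches it, so n = 3.

3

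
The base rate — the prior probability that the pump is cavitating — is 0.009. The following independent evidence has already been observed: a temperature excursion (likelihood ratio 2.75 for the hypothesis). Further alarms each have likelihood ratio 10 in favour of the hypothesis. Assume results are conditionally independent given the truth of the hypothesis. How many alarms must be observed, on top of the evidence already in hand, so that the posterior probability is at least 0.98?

4

Prior odds = 0.009/0.991 = 9/991.
Bayes factor of the evidence already in hand = 2.75.
Odds after that evidence = (9/991) × 2.75 = 99/3964.
Target odds = 0.98/0.02 = 49.
Need 10ⁿ ≥ 49 ÷ (99/3964) = 194236/99.
10³ = 1000 falls short of 194236/99 but 10⁴ = 10000 reaches it, so n = 4.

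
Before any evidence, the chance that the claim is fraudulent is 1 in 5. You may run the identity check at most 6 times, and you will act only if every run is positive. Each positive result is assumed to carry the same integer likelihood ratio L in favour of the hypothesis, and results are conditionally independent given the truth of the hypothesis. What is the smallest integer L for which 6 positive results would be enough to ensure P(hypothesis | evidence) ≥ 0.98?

Prior odds = 0.2/0.8 = 0.25.
Target odds = 0.98/0.02 = 49.
Need L⁶ ≥ 49 ÷ 0.25 = 196.
2⁶ = 64 < 196 ≤ 729 = 3⁶, so L = 3.

3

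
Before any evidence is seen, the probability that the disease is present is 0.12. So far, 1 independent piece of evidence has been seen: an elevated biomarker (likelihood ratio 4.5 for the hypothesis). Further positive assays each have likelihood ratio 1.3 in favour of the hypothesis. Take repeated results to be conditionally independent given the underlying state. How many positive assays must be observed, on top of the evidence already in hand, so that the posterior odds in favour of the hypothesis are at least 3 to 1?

Prior odds = 0.12/0.88 = 3/22.
Bayes factor of the evidence already in hand = 4.5.
Odds after that evidence = (3/22) × 4.5 = 27/44.
Target odds = 3.
Need 1.3ⁿ ≥ 3 ÷ (27/44) = 44/9.
1.3⁶ = 4826809/1000000 falls short of 44/9 but 1.3⁷ = 62748517/10000000 reaches it, so n = 7.

7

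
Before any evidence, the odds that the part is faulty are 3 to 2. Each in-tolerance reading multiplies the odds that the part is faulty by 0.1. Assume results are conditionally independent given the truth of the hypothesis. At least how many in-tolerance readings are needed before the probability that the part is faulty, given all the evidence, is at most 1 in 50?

2

Prior odds = 1.5.
Likelihood ratio per in-tolerance reading = 0.1.
Target posterior odds = 0.02/0.98 = 1/49.
Need 1.5 × 0.1ⁿ ≤ 1/49, i.e. 0.1ⁿ ≤ 2/147.
0.1¹ = 0.1 is still above 2/147 but 0.1² = 0.01 is at or below it, so n = 2.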